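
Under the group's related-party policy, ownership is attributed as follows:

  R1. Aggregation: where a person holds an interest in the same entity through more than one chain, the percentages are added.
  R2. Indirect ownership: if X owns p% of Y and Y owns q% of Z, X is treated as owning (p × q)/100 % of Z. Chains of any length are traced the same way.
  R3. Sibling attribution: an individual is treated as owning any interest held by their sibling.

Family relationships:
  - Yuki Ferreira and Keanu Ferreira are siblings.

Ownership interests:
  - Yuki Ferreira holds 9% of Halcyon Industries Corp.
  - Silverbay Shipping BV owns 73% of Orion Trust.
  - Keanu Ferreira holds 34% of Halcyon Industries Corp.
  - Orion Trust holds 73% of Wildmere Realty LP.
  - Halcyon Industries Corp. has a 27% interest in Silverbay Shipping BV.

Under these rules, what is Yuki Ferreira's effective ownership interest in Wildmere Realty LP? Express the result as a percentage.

6.186969%

By sibling attribution (R3), Yuki Ferreira is treated as also owning Keanu Ferreira's interest in Halcyon Industries Corp, giving 9% + 34% = 43%.
Chain via Halcyon Industries Corp. → Silverbay Shipping BV → Orion Trust (R2): 43% × 27% × 73% × 73% = 6.186969% of Wildmere Realty LP.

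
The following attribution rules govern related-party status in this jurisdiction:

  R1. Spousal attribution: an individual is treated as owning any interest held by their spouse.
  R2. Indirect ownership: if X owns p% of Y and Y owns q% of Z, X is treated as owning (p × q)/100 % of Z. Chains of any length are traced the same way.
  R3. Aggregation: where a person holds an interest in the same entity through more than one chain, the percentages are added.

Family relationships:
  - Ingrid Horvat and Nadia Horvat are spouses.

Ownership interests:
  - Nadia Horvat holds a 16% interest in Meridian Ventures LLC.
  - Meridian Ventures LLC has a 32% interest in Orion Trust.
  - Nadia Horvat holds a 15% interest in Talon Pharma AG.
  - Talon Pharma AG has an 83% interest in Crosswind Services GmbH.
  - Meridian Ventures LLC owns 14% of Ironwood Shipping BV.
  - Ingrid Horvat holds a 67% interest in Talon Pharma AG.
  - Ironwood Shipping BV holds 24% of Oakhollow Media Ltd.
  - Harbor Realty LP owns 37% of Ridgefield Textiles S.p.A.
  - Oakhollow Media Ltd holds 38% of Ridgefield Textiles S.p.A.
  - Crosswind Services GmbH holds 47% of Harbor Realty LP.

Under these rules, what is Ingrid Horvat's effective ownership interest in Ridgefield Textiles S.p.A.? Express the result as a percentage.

12.039922%

By spousal attribution (R1), Ingrid Horvat is treated as also owning Nadia Horvat's interest in Talon Pharma AG, giving 67% + 15% = 82%.
By spousal attribution (R1), Ingrid Horvat is treated as owning Nadia Horvat's 16% interest in Meridian Ventures LLC.
Chain via Talon Pharma AG → Crosswind Services GmbH → Harbor Realty LP (R2): 82% × 83% × 47% × 37% = 11.835634% of Ridgefield Textiles S.p.A.
Chain via Meridian Ventures LLC → Ironwood Shipping BV → Oakhollow Media Ltd (R2): 16% × 14% × 24% × 38% = 0.204288% of Ridgefield Textiles S.p.A.
Aggregating (R3): 11.835634% + 0.204288% = 12.039922%.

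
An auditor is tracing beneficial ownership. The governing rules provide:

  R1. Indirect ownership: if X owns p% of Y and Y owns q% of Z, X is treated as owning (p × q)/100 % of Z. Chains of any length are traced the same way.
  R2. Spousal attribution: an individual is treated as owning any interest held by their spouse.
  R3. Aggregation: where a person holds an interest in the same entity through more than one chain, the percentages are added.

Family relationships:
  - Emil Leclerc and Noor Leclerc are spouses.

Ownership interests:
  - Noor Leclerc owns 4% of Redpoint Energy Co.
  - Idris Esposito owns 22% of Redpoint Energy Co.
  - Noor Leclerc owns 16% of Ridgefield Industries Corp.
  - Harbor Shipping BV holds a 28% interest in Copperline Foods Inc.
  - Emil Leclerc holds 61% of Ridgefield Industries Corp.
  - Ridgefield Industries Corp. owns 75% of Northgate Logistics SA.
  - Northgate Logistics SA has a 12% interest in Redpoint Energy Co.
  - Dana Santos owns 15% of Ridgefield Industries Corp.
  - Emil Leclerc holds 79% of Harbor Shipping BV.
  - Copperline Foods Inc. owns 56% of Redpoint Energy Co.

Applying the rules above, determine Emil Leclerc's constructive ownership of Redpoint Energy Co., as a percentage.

23.3172%

By spousal attribution (R2), Emil Leclerc is treated as also owning Noor Leclerc's interest in Ridgefield Industries Corp, giving 61% + 16% = 77%.
By spousal attribution (R2), Emil Leclerc is treated as owning Noor Leclerc's 4% interest in Redpoint Energy Co.
Chain via Harbor Shipping BV → Copperline Foods Inc. (R1): 79% × 28% × 56% = 12.3872% of Redpoint Energy Co.
Chain via Ridgefield Industries Corp. → Northgate Logistics SA (R1): 77% × 75% × 12% = 6.93% of Redpoint Energy Co.
Direct interest in Redpoint Energy Co: 4%.
Aggregating (R3): 12.3872% + 6.93% + 4% = 23.3172%.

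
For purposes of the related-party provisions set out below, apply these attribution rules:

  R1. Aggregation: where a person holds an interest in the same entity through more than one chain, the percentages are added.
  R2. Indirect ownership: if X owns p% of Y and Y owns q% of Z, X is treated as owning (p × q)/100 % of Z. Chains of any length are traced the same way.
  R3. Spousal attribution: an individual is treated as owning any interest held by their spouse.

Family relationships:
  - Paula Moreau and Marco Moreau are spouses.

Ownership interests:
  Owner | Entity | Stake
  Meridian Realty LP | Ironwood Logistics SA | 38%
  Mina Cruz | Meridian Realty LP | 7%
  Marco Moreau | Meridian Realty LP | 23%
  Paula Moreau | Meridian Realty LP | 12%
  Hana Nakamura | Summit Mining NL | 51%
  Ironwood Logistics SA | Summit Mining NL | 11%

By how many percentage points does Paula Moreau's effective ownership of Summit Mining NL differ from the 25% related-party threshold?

By spousal attribution (R3), Paula Moreau is treated as also owning Marco Moreau's interest in Meridian Realty LP, giving 12% + 23% = 35%.
Chain via Meridian Realty LP → Ironwood Logistics SA (R2): 35% × 38% × 11% = 1.463% of Summit Mining NL.
1.463% falls short of the 25% threshold by 23.537 percentage points.

23.537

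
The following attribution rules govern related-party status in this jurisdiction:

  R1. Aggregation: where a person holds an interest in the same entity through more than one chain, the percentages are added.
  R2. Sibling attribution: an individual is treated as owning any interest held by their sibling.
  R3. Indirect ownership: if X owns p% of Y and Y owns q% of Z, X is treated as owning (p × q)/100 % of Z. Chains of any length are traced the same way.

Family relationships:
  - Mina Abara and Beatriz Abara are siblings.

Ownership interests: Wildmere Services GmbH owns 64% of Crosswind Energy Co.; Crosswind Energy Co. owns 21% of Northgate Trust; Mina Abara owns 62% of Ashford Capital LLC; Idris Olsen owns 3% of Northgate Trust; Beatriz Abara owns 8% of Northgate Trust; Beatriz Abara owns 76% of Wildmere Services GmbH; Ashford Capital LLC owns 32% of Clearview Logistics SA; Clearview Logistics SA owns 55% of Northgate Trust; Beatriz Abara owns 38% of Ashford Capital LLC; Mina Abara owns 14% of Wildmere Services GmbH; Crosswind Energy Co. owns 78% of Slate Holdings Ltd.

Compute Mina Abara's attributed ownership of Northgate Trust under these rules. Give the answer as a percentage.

37.696%

By sibling attribution (R2), Mina Abara is treated as also owning Beatriz Abara's interest in Ashford Capital LLC, giving 62% + 38% = 100%.
By sibling attribution (R2), Mina Abara is treated as also owning Beatriz Abara's interest in Wildmere Services GmbH, giving 14% + 76% = 90%.
By sibling attribution (R2), Mina Abara is treated as owning Beatriz Abara's 8% interest in Northgate Trust.
Chain via Ashford Capital LLC → Clearview Logistics SA (R3): 100% × 32% × 55% = 17.6% of Northgate Trust.
Chain via Wildmere Services GmbH → Crosswind Energy Co. (R3): 90% × 64% × 21% = 12.096% of Northgate Trust.
Direct interest in Northgate Trust: 8%.
Aggregating (R1): 17.6% + 12.096% + 8% = 37.696%.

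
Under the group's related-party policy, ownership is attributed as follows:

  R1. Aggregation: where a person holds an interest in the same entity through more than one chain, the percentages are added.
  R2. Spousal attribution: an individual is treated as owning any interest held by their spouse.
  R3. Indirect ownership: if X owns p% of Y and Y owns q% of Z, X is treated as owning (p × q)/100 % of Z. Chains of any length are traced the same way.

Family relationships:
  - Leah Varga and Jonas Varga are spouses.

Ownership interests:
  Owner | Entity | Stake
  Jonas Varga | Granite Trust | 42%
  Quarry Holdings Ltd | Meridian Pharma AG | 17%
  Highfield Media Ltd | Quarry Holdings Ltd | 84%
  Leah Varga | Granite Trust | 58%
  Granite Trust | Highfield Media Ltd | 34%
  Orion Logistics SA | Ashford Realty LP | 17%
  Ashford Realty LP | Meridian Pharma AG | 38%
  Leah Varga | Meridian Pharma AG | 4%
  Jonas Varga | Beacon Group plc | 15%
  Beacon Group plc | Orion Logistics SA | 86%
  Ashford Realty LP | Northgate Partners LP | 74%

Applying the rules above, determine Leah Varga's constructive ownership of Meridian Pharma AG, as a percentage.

By spousal attribution (R2), Leah Varga is treated as also owning Jonas Varga's interest in Granite Trust, giving 58% + 42% = 100%.
By spousal attribution (R2), Leah Varga is treated as owning Jonas Varga's 15% interest in Beacon Group plc.
Chain via Granite Trust → Highfield Media Ltd → Quarry Holdings Ltd (R3): 100% × 34% × 84% × 17% = 4.8552% of Meridian Pharma AG.
Direct interest in Meridian Pharma AG: 4%.
Chain via Beacon Group plc → Orion Logistics SA → Ashford Realty LP (R3): 15% × 86% × 17% × 38% = 0.83334% of Meridian Pharma AG.
Aggregating (R1): 4.8552% + 4% + 0.83334% = 9.68854%.

9.68854%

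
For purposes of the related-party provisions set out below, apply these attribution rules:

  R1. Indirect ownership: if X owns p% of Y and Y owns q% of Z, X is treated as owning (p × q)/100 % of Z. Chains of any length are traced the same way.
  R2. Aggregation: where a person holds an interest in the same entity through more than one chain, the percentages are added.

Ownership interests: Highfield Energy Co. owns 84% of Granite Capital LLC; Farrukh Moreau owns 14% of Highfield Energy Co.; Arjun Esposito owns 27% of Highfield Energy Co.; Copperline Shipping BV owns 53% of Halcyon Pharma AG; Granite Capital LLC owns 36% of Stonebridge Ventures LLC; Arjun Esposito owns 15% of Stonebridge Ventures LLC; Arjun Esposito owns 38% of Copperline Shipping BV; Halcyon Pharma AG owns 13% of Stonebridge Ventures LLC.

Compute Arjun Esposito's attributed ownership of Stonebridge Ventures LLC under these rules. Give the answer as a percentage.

Chain via Copperline Shipping BV → Halcyon Pharma AG (R1): 38% × 53% × 13% = 2.6182% of Stonebridge Ventures LLC.
Chain via Highfield Energy Co. → Granite Capital LLC (R1): 27% × 84% × 36% = 8.1648% of Stonebridge Ventures LLC.
Direct interest in Stonebridge Ventures LLC: 15%.
Aggregating (R2): 2.6182% + 8.1648% + 15% = 25.783%.

25.783%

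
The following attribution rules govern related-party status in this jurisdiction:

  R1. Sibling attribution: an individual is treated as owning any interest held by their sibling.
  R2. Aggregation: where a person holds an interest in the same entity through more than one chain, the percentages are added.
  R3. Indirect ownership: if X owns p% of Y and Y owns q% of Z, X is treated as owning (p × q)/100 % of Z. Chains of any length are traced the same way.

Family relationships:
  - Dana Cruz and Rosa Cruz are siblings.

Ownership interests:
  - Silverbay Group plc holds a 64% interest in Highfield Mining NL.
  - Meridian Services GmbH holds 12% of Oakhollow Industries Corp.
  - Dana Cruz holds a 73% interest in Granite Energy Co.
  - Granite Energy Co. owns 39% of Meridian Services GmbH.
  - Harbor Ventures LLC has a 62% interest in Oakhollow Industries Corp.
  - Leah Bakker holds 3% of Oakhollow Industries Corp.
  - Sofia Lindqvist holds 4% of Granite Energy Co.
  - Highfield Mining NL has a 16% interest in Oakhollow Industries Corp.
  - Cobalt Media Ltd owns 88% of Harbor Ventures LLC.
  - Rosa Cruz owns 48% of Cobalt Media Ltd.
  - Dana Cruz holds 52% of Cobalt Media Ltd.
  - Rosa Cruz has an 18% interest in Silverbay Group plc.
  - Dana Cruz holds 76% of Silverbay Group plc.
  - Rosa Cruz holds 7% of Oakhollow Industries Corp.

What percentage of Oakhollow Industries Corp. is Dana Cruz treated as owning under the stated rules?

By sibling attribution (R1), Dana Cruz is treated as also owning Rosa Cruz's interest in Silverbay Group plc, giving 76% + 18% = 94%.
By sibling attribution (R1), Dana Cruz is treated as also owning Rosa Cruz's interest in Cobalt Media Ltd, giving 52% + 48% = 100%.
By sibling attribution (R1), Dana Cruz is treated as owning Rosa Cruz's 7% interest in Oakhollow Industries Corp.
Chain via Silverbay Group plc → Highfield Mining NL (R3): 94% × 64% × 16% = 9.6256% of Oakhollow Industries Corp.
Chain via Cobalt Media Ltd → Harbor Ventures LLC (R3): 100% × 88% × 62% = 54.56% of Oakhollow Industries Corp.
Chain via Granite Energy Co. → Meridian Services GmbH (R3): 73% × 39% × 12% = 3.4164% of Oakhollow Industries Corp.
Direct interest in Oakhollow Industries Corp: 7%.
Aggregating (R2): 9.6256% + 54.56% + 3.4164% + 7% = 74.602%.

74.602%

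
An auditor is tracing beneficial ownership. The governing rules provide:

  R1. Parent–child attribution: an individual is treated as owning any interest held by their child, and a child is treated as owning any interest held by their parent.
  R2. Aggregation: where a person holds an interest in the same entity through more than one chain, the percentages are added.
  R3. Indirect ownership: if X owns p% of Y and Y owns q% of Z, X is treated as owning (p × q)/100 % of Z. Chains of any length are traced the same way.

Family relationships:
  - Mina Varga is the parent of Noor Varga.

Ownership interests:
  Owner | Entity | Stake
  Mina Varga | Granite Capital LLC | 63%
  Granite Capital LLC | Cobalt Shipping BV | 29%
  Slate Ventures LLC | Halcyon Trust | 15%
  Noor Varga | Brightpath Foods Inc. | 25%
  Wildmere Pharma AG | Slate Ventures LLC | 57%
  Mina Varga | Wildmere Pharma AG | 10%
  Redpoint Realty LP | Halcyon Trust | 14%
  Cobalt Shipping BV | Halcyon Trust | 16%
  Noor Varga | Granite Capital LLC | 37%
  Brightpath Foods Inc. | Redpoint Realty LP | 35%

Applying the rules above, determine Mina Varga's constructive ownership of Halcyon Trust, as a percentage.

6.72%

By parent–child attribution (R1), Mina Varga is treated as also owning Noor Varga's interest in Granite Capital LLC, giving 63% + 37% = 100%.
By parent–child attribution (R1), Mina Varga is treated as owning Noor Varga's 25% interest in Brightpath Foods Inc.
Chain via Granite Capital LLC → Cobalt Shipping BV (R3): 100% × 29% × 16% = 4.64% of Halcyon Trust.
Chain via Wildmere Pharma AG → Slate Ventures LLC (R3): 10% × 57% × 15% = 0.855% of Halcyon Trust.
Chain via Brightpath Foods Inc. → Redpoint Realty LP (R3): 25% × 35% × 14% = 1.225% of Halcyon Trust.
Aggregating (R2): 4.64% + 0.855% + 1.225% = 6.72%.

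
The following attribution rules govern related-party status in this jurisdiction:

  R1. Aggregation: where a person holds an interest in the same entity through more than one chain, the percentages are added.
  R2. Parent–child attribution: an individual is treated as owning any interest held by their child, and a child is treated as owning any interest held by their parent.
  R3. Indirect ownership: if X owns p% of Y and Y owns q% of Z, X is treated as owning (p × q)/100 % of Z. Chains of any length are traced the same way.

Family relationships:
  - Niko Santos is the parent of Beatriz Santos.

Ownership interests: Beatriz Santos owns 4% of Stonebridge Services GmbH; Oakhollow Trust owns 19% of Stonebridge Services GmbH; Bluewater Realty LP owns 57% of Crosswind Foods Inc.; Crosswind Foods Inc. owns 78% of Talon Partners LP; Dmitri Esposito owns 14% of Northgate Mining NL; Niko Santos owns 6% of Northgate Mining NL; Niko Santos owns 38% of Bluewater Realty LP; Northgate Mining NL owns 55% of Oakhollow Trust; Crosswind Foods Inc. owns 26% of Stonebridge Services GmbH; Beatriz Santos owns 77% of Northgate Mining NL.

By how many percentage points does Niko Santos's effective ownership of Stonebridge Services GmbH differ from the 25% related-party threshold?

6.6949

By parent–child attribution (R2), Niko Santos is treated as also owning Beatriz Santos's interest in Northgate Mining NL, giving 6% + 77% = 83%.
By parent–child attribution (R2), Niko Santos is treated as owning Beatriz Santos's 4% interest in Stonebridge Services GmbH.
Chain via Bluewater Realty LP → Crosswind Foods Inc. (R3): 38% × 57% × 26% = 5.6316% of Stonebridge Services GmbH.
Chain via Northgate Mining NL → Oakhollow Trust (R3): 83% × 55% × 19% = 8.6735% of Stonebridge Services GmbH.
Direct interest in Stonebridge Services GmbH: 4%.
Aggregating (R1): 5.6316% + 8.6735% + 4% = 18.3051%.
18.3051% falls short of the 25% threshold by 6.6949 percentage points.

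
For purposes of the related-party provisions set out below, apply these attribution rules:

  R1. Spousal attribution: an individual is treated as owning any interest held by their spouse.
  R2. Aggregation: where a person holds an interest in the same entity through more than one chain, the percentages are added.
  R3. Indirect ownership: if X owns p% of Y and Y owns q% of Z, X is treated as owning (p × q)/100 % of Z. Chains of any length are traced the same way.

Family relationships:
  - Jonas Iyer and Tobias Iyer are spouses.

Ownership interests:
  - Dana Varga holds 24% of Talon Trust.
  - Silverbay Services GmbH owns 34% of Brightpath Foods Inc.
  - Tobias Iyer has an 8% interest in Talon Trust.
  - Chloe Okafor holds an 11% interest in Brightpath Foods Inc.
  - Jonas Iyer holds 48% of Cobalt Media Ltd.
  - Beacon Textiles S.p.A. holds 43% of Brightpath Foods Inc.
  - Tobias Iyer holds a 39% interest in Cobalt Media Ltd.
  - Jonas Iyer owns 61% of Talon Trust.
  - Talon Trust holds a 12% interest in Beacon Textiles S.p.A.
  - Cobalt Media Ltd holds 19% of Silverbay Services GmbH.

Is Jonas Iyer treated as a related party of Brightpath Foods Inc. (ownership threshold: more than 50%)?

By spousal attribution (R1), Jonas Iyer is treated as also owning Tobias Iyer's interest in Talon Trust, giving 61% + 8% = 69%.
By spousal attribution (R1), Jonas Iyer is treated as also owning Tobias Iyer's interest in Cobalt Media Ltd, giving 48% + 39% = 87%.
Chain via Talon Trust → Beacon Textiles S.p.A. (R3): 69% × 12% × 43% = 3.5604% of Brightpath Foods Inc.
Chain via Cobalt Media Ltd → Silverbay Services GmbH (R3): 87% × 19% × 34% = 5.6202% of Brightpath Foods Inc.
Aggregating (R2): 3.5604% + 5.6202% = 9.1806%.
9.1806% does not exceed the 50% threshold, so Jonas is not a related party to Brightpath Foods Inc.

No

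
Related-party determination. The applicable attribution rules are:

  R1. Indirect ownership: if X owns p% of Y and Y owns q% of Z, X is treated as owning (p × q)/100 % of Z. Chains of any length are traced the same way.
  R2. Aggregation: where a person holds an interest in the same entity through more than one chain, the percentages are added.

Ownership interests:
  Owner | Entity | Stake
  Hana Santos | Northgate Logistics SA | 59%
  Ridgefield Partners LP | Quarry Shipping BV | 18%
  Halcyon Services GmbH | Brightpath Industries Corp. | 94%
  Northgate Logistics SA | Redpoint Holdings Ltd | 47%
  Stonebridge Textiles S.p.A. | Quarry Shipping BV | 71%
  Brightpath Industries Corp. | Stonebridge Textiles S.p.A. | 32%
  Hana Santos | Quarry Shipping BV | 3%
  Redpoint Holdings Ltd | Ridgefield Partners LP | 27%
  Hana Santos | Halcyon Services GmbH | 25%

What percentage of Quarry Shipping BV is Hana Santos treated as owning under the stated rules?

Chain via Halcyon Services GmbH → Brightpath Industries Corp. → Stonebridge Textiles S.p.A. (R1): 25% × 94% × 32% × 71% = 5.3392% of Quarry Shipping BV.
Chain via Northgate Logistics SA → Redpoint Holdings Ltd → Ridgefield Partners LP (R1): 59% × 47% × 27% × 18% = 1.347678% of Quarry Shipping BV.
Direct interest in Quarry Shipping BV: 3%.
Aggregating (R2): 5.3392% + 1.347678% + 3% = 9.686878%.

9.686878%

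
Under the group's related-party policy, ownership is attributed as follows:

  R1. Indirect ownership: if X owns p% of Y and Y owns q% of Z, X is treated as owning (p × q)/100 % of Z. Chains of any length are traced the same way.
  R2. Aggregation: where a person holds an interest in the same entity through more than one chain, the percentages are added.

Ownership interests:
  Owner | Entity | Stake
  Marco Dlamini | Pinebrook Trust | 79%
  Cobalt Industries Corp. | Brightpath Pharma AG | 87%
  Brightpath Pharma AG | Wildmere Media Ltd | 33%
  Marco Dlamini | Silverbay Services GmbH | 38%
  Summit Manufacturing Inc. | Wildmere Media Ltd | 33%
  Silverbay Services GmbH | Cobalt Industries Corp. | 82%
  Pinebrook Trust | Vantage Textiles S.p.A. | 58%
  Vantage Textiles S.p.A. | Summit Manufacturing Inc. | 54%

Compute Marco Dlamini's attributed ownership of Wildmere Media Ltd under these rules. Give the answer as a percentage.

17.11116%

Chain via Silverbay Services GmbH → Cobalt Industries Corp. → Brightpath Pharma AG (R1): 38% × 82% × 87% × 33% = 8.946036% of Wildmere Media Ltd.
Chain via Pinebrook Trust → Vantage Textiles S.p.A. → Summit Manufacturing Inc. (R1): 79% × 58% × 54% × 33% = 8.165124% of Wildmere Media Ltd.
Aggregating (R2): 8.946036% + 8.165124% = 17.11116%.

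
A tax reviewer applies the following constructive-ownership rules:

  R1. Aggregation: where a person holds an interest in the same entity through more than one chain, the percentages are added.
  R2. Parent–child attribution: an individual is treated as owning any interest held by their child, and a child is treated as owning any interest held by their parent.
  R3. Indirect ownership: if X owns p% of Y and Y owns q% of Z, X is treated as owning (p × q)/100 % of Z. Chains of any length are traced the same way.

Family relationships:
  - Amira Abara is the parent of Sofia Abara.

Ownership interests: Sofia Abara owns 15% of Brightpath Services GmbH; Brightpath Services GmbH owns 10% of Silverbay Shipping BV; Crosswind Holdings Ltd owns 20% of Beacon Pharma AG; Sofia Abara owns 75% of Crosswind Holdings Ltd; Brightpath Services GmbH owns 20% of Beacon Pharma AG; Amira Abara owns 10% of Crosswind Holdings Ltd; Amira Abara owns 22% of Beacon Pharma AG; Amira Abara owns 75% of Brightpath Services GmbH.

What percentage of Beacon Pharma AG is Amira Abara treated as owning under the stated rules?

57%

By parent–child attribution (R2), Amira Abara is treated as also owning Sofia Abara's interest in Brightpath Services GmbH, giving 75% + 15% = 90%.
By parent–child attribution (R2), Amira Abara is treated as also owning Sofia Abara's interest in Crosswind Holdings Ltd, giving 10% + 75% = 85%.
Chain via Brightpath Services GmbH (R3): 90% × 20% = 18% of Beacon Pharma AG.
Chain via Crosswind Holdings Ltd (R3): 85% × 20% = 17% of Beacon Pharma AG.
Direct interest in Beacon Pharma AG: 22%.
Aggregating (R1): 18% + 17% + 22% = 57%.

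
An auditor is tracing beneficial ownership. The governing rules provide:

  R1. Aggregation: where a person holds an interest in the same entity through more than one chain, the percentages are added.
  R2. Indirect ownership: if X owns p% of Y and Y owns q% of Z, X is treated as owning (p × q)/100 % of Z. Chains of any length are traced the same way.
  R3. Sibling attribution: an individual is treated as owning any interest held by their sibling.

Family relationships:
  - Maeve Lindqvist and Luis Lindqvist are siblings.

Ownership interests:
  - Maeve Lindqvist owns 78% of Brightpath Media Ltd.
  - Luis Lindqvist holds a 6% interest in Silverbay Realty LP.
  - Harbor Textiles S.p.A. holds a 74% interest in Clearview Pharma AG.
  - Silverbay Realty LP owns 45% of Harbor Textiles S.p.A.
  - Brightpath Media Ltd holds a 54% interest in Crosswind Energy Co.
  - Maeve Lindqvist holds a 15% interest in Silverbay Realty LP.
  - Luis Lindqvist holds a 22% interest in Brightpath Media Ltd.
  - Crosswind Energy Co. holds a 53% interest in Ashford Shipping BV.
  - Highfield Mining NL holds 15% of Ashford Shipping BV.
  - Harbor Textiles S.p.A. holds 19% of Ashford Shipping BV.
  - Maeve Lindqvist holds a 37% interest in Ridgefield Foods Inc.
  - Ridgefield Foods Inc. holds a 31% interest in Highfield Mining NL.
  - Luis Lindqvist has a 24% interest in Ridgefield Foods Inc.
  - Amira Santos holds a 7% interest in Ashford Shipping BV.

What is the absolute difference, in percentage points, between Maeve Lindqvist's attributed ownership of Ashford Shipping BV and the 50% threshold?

16.748

By sibling attribution (R3), Maeve Lindqvist is treated as also owning Luis Lindqvist's interest in Ridgefield Foods Inc, giving 37% + 24% = 61%.
By sibling attribution (R3), Maeve Lindqvist is treated as also owning Luis Lindqvist's interest in Brightpath Media Ltd, giving 78% + 22% = 100%.
By sibling attribution (R3), Maeve Lindqvist is treated as also owning Luis Lindqvist's interest in Silverbay Realty LP, giving 15% + 6% = 21%.
Chain via Ridgefield Foods Inc. → Highfield Mining NL (R2): 61% × 31% × 15% = 2.8365% of Ashford Shipping BV.
Chain via Brightpath Media Ltd → Crosswind Energy Co. (R2): 100% × 54% × 53% = 28.62% of Ashford Shipping BV.
Chain via Silverbay Realty LP → Harbor Textiles S.p.A. (R2): 21% × 45% × 19% = 1.7955% of Ashford Shipping BV.
Aggregating (R1): 2.8365% + 28.62% + 1.7955% = 33.252%.
33.252% falls short of the 50% threshold by 16.748 percentage points.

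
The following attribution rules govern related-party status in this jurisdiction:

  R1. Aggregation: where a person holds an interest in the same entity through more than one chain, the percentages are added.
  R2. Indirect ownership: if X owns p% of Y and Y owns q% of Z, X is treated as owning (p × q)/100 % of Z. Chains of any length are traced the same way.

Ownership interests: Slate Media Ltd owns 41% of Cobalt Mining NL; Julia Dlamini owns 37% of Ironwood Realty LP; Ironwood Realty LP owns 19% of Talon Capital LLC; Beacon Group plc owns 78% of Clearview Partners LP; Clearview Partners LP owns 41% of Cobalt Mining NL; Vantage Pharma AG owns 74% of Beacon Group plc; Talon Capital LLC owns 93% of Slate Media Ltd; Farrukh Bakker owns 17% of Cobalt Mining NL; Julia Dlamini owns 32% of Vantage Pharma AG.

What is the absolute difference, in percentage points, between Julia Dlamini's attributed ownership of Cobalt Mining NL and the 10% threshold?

Chain via Ironwood Realty LP → Talon Capital LLC → Slate Media Ltd (R2): 37% × 19% × 93% × 41% = 2.680539% of Cobalt Mining NL.
Chain via Vantage Pharma AG → Beacon Group plc → Clearview Partners LP (R2): 32% × 74% × 78% × 41% = 7.572864% of Cobalt Mining NL.
Aggregating (R1): 2.680539% + 7.572864% = 10.253403%.
10.253403% exceeds the 10% threshold by 0.253403 percentage points.

0.253403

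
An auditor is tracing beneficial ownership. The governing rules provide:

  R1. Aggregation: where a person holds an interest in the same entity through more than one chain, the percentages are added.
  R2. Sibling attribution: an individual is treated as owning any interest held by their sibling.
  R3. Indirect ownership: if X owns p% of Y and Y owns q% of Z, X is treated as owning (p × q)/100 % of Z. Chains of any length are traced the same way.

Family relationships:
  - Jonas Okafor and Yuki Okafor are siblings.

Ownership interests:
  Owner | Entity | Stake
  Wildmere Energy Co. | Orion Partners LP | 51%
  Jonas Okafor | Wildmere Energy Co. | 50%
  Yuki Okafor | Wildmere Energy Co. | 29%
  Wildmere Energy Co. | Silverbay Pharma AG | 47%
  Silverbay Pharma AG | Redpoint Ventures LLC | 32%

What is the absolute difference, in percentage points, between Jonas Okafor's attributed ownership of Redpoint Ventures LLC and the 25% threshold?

By sibling attribution (R2), Jonas Okafor is treated as also owning Yuki Okafor's interest in Wildmere Energy Co, giving 50% + 29% = 79%.
Chain via Wildmere Energy Co. → Silverbay Pharma AG (R3): 79% × 47% × 32% = 11.8816% of Redpoint Ventures LLC.
11.8816% falls short of the 25% threshold by 13.1184 percentage points.

13.1184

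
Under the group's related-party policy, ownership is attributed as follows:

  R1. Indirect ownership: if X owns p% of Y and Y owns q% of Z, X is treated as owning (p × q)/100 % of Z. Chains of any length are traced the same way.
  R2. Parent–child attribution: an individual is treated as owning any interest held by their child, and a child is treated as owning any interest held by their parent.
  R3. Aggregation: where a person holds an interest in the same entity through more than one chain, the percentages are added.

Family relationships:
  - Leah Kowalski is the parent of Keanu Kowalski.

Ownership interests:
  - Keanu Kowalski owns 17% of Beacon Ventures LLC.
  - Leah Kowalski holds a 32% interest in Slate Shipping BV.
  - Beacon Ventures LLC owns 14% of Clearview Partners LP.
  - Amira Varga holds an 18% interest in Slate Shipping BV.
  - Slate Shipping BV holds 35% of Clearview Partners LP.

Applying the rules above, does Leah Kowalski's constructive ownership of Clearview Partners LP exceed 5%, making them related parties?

Yes

By parent–child attribution (R2), Leah Kowalski is treated as owning Keanu Kowalski's 17% interest in Beacon Ventures LLC.
Chain via Slate Shipping BV (R1): 32% × 35% = 11.2% of Clearview Partners LP.
Chain via Beacon Ventures LLC (R1): 17% × 14% = 2.38% of Clearview Partners LP.
Aggregating (R3): 11.2% + 2.38% = 13.58%.
13.58% exceeds the 5% threshold, so Leah is a related party to Clearview Partners LP.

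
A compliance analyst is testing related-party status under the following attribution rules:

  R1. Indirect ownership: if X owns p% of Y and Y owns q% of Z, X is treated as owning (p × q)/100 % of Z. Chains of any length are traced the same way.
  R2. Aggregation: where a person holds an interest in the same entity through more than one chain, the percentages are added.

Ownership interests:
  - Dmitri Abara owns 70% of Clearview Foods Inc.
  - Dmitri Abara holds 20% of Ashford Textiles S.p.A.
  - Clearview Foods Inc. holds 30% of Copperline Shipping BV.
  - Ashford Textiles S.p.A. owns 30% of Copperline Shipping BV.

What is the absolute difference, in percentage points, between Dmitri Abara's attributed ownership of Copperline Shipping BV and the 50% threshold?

23

Chain via Clearview Foods Inc. (R1): 70% × 30% = 21% of Copperline Shipping BV.
Chain via Ashford Textiles S.p.A. (R1): 20% × 30% = 6% of Copperline Shipping BV.
Aggregating (R2): 21% + 6% = 27%.
27% falls short of the 50% threshold by 23 percentage points.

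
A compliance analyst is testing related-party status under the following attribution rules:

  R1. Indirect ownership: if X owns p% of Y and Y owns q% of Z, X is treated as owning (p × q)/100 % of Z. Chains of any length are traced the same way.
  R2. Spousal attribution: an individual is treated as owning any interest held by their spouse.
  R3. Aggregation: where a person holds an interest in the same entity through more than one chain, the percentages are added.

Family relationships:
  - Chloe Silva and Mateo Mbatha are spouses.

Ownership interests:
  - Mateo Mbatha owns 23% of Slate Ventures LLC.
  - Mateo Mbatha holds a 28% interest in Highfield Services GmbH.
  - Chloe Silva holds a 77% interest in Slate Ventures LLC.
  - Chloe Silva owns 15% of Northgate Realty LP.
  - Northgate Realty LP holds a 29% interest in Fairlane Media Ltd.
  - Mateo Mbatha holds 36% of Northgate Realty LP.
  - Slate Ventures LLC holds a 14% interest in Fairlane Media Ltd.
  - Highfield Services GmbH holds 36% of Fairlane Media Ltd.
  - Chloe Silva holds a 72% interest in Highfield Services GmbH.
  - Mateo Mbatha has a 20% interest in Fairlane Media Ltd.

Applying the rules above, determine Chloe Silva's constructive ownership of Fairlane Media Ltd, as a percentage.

By spousal attribution (R2), Chloe Silva is treated as also owning Mateo Mbatha's interest in Highfield Services GmbH, giving 72% + 28% = 100%.
By spousal attribution (R2), Chloe Silva is treated as also owning Mateo Mbatha's interest in Slate Ventures LLC, giving 77% + 23% = 100%.
By spousal attribution (R2), Chloe Silva is treated as also owning Mateo Mbatha's interest in Northgate Realty LP, giving 15% + 36% = 51%.
By spousal attribution (R2), Chloe Silva is treated as owning Mateo Mbatha's 20% interest in Fairlane Media Ltd.
Chain via Highfield Services GmbH (R1): 100% × 36% = 36% of Fairlane Media Ltd.
Chain via Slate Ventures LLC (R1): 100% × 14% = 14% of Fairlane Media Ltd.
Chain via Northgate Realty LP (R1): 51% × 29% = 14.79% of Fairlane Media Ltd.
Direct interest in Fairlane Media Ltd: 20%.
Aggregating (R3): 36% + 14% + 14.79% + 20% = 84.79%.

84.79%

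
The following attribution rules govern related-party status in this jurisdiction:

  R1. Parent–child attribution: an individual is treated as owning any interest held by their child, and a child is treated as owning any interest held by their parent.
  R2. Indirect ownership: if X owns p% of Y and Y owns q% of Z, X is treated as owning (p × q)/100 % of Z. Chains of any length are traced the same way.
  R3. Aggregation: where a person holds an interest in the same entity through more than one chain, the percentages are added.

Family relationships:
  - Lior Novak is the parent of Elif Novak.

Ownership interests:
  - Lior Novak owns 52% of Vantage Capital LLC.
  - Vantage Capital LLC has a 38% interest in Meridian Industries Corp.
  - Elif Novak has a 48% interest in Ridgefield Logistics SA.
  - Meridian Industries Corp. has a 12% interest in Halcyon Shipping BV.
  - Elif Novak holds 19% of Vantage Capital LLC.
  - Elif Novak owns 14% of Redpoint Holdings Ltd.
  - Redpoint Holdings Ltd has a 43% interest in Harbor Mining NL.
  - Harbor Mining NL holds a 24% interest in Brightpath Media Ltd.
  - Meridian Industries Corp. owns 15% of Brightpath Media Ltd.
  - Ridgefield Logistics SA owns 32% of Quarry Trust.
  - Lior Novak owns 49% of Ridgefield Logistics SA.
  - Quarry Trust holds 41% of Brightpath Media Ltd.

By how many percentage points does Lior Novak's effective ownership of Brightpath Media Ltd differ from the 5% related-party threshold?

By parent–child attribution (R1), Lior Novak is treated as also owning Elif Novak's interest in Ridgefield Logistics SA, giving 49% + 48% = 97%.
By parent–child attribution (R1), Lior Novak is treated as also owning Elif Novak's interest in Vantage Capital LLC, giving 52% + 19% = 71%.
By parent–child attribution (R1), Lior Novak is treated as owning Elif Novak's 14% interest in Redpoint Holdings Ltd.
Chain via Ridgefield Logistics SA → Quarry Trust (R2): 97% × 32% × 41% = 12.7264% of Brightpath Media Ltd.
Chain via Vantage Capital LLC → Meridian Industries Corp. (R2): 71% × 38% × 15% = 4.047% of Brightpath Media Ltd.
Chain via Redpoint Holdings Ltd → Harbor Mining NL (R2): 14% × 43% × 24% = 1.4448% of Brightpath Media Ltd.
Aggregating (R3): 12.7264% + 4.047% + 1.4448% = 18.2182%.
18.2182% exceeds the 5% threshold by 13.2182 percentage points.

13.2182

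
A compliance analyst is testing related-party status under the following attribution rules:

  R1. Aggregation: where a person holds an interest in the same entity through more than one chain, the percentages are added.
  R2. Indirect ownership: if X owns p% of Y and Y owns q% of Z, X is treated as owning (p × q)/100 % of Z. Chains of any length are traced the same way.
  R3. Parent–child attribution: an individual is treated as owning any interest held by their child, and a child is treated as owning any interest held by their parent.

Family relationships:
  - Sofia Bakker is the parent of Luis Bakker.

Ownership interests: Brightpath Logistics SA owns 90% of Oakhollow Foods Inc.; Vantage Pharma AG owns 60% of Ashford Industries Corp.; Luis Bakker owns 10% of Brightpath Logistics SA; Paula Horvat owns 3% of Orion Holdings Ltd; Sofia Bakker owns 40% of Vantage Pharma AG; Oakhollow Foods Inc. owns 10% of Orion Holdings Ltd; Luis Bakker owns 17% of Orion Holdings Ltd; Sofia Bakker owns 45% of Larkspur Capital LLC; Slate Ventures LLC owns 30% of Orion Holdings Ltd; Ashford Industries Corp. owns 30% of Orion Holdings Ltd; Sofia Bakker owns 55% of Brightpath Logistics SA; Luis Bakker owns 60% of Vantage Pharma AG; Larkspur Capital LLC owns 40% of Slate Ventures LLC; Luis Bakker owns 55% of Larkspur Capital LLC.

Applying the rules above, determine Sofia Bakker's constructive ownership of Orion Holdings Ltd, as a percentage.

52.85%

By parent–child attribution (R3), Sofia Bakker is treated as also owning Luis Bakker's interest in Brightpath Logistics SA, giving 55% + 10% = 65%.
By parent–child attribution (R3), Sofia Bakker is treated as also owning Luis Bakker's interest in Vantage Pharma AG, giving 40% + 60% = 100%.
By parent–child attribution (R3), Sofia Bakker is treated as also owning Luis Bakker's interest in Larkspur Capital LLC, giving 45% + 55% = 100%.
By parent–child attribution (R3), Sofia Bakker is treated as owning Luis Bakker's 17% interest in Orion Holdings Ltd.
Chain via Brightpath Logistics SA → Oakhollow Foods Inc. (R2): 65% × 90% × 10% = 5.85% of Orion Holdings Ltd.
Chain via Vantage Pharma AG → Ashford Industries Corp. (R2): 100% × 60% × 30% = 18% of Orion Holdings Ltd.
Chain via Larkspur Capital LLC → Slate Ventures LLC (R2): 100% × 40% × 30% = 12% of Orion Holdings Ltd.
Direct interest in Orion Holdings Ltd: 17%.
Aggregating (R1): 5.85% + 18% + 12% + 17% = 52.85%.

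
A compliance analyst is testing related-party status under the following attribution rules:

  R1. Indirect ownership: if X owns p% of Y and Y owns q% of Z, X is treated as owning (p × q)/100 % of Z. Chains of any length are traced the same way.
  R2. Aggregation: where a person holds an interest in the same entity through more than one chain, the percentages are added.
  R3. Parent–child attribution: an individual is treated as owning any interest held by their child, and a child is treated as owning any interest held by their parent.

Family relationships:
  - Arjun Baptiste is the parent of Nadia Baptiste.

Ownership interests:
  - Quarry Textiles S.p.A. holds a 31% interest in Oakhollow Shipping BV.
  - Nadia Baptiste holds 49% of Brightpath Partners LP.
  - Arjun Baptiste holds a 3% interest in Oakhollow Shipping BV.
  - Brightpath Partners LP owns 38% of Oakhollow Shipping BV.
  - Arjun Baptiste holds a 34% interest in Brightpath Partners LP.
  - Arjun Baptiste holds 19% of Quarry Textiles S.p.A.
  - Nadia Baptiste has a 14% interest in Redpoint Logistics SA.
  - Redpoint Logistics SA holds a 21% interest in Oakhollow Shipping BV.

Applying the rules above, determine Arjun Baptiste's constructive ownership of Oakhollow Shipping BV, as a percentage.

43.37%

By parent–child attribution (R3), Arjun Baptiste is treated as also owning Nadia Baptiste's interest in Brightpath Partners LP, giving 34% + 49% = 83%.
By parent–child attribution (R3), Arjun Baptiste is treated as owning Nadia Baptiste's 14% interest in Redpoint Logistics SA.
Chain via Brightpath Partners LP (R1): 83% × 38% = 31.54% of Oakhollow Shipping BV.
Chain via Quarry Textiles S.p.A. (R1): 19% × 31% = 5.89% of Oakhollow Shipping BV.
Direct interest in Oakhollow Shipping BV: 3%.
Chain via Redpoint Logistics SA (R1): 14% × 21% = 2.94% of Oakhollow Shipping BV.
Aggregating (R2): 31.54% + 5.89% + 3% + 2.94% = 43.37%.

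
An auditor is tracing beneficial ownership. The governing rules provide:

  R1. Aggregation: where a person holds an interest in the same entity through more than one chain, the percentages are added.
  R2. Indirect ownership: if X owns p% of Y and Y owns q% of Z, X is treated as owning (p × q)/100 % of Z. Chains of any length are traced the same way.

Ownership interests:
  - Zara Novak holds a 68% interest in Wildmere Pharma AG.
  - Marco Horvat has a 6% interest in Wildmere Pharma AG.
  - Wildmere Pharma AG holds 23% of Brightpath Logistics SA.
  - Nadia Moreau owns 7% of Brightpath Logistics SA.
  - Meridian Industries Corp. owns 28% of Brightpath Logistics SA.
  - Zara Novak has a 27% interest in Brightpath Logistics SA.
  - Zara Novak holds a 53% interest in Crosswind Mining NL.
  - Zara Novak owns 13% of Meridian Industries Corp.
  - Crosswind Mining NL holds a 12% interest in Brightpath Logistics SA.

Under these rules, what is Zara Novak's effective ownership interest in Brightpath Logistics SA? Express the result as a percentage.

52.64%

Chain via Wildmere Pharma AG (R2): 68% × 23% = 15.64% of Brightpath Logistics SA.
Chain via Crosswind Mining NL (R2): 53% × 12% = 6.36% of Brightpath Logistics SA.
Chain via Meridian Industries Corp. (R2): 13% × 28% = 3.64% of Brightpath Logistics SA.
Direct interest in Brightpath Logistics SA: 27%.
Aggregating (R1): 15.64% + 6.36% + 3.64% + 27% = 52.64%.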